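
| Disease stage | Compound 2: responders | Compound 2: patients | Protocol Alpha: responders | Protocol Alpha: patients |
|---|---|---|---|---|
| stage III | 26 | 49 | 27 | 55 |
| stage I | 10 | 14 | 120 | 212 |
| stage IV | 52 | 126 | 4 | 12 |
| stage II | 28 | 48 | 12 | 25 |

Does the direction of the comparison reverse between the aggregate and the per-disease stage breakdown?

Stage III: Compound 2 26/49 = 53.1%, Protocol Alpha 27/55 = 49.1% → Compound 2
Stage I: Compound 2 10/14 = 71.4%, Protocol Alpha 120/212 = 56.6% → Compound 2
Stage IV: Compound 2 52/126 = 41.3%, Protocol Alpha 4/12 = 33.3% → Compound 2
Stage II: Compound 2 28/48 = 58.3%, Protocol Alpha 12/25 = 48.0% → Compound 2
Overall: Compound 2 116/237 = 48.9%, Protocol Alpha 163/304 = 53.6% → Protocol Alpha
Compound 2 wins each disease group but Protocol Alpha wins overall — the comparison reverses. Compound 2's patients skew toward stage IV, which has a lower base rate.

Yes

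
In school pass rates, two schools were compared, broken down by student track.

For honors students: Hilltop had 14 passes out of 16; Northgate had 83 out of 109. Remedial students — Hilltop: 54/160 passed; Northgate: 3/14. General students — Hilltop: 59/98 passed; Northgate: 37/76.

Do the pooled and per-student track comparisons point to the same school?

No

Honors: Hilltop 14/16 = 87.5%, Northgate 83/109 = 76.1% → Hilltop
Remedial: Hilltop 54/160 = 33.8%, Northgate 3/14 = 21.4% → Hilltop
General: Hilltop 59/98 = 60.2%, Northgate 37/76 = 48.7% → Hilltop
Overall: Hilltop 127/274 = 46.4%, Northgate 123/199 = 61.8% → Northgate
Hilltop wins each student group but Northgate wins overall — the comparison reverses. Hilltop's students skew toward remedial, which has a lower base rate.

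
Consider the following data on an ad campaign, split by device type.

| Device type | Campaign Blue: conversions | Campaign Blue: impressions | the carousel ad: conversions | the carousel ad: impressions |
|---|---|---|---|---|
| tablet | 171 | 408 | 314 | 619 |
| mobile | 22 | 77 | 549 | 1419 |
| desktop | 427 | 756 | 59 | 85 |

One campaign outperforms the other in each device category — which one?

Tablet: Campaign Blue 171/408 = 41.9%, the carousel ad 314/619 = 50.7% → the carousel ad
Mobile: Campaign Blue 22/77 = 28.6%, the carousel ad 549/1419 = 38.7% → the carousel ad
Desktop: Campaign Blue 427/756 = 56.5%, the carousel ad 59/85 = 69.4% → the carousel ad
The carousel ad has the higher rate in all 3 groups.

the carousel ad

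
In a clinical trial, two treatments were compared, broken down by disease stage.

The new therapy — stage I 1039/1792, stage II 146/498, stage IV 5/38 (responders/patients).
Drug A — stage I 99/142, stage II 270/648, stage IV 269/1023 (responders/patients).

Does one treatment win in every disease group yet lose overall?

Stage I: the new therapy 1039/1792 = 58.0%, Drug A 99/142 = 69.7% → Drug A
Stage II: the new therapy 146/498 = 29.3%, Drug A 270/648 = 41.7% → Drug A
Stage IV: the new therapy 5/38 = 13.2%, Drug A 269/1023 = 26.3% → Drug A
Overall: the new therapy 1190/2328 = 51.1%, Drug A 638/1813 = 35.2% → the new therapy
Drug A wins each disease group but the new therapy wins overall — the comparison reverses. Drug A's patients skew toward stage IV, which has a lower base rate.

Yes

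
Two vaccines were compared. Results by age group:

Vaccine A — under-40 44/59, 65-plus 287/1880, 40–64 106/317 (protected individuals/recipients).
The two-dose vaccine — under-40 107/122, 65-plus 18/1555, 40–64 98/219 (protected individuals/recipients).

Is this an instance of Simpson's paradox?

Under-40: Vaccine A 44/59 = 74.6%, the two-dose vaccine 107/122 = 87.7% → the two-dose vaccine
65-plus: Vaccine A 287/1880 = 15.3%, the two-dose vaccine 18/1555 = 1.2% → Vaccine A
40–64: Vaccine A 106/317 = 33.4%, the two-dose vaccine 98/219 = 44.7% → the two-dose vaccine
Overall: Vaccine A 437/2256 = 19.4%, the two-dose vaccine 223/1896 = 11.8% → Vaccine A
Neither sweeps: Vaccine A wins 1 of 3 groups, the two-dose vaccine wins 2. Vaccine A wins overall but not every group — no Simpson reversal.

No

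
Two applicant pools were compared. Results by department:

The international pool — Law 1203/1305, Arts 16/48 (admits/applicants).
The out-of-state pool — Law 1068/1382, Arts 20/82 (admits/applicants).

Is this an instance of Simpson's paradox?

Law: the international pool 1203/1305 = 92.2%, the out-of-state pool 1068/1382 = 77.3% → the international pool
Arts: the international pool 16/48 = 33.3%, the out-of-state pool 20/82 = 24.4% → the international pool
Overall: the international pool 1219/1353 = 90.1%, the out-of-state pool 1088/1464 = 74.3% → the international pool
The international pool wins overall and in every department group — no reversal.

No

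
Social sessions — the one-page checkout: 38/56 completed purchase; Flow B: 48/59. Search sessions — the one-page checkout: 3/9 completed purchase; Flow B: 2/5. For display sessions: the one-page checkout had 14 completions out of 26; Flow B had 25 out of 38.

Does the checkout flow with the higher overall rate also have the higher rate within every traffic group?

Yes

Social: the one-page checkout 38/56 = 67.9%, Flow B 48/59 = 81.4% → Flow B
Search: the one-page checkout 3/9 = 33.3%, Flow B 2/5 = 40.0% → Flow B
Display: the one-page checkout 14/26 = 53.8%, Flow B 25/38 = 65.8% → Flow B
Overall: the one-page checkout 55/91 = 60.4%, Flow B 75/102 = 73.5% → Flow B
Flow B wins overall and in every traffic group — no reversal.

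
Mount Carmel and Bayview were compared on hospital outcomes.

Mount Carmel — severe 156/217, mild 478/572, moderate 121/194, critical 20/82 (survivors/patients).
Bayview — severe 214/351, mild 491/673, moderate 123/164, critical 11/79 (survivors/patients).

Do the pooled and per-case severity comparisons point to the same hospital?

No

Severe: Mount Carmel 156/217 = 71.9%, Bayview 214/351 = 61.0% → Mount Carmel
Mild: Mount Carmel 478/572 = 83.6%, Bayview 491/673 = 73.0% → Mount Carmel
Moderate: Mount Carmel 121/194 = 62.4%, Bayview 123/164 = 75.0% → Bayview
Critical: Mount Carmel 20/82 = 24.4%, Bayview 11/79 = 13.9% → Mount Carmel
Overall: Mount Carmel 775/1065 = 72.8%, Bayview 839/1267 = 66.2% → Mount Carmel
Neither sweeps: Mount Carmel wins 3 of 4 groups, Bayview wins 1. Mount Carmel wins overall but not every group — no Simpson reversal.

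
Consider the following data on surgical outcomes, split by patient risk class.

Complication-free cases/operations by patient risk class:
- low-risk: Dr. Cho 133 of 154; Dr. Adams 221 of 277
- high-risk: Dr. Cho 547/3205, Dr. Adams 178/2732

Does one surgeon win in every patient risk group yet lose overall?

Low-risk: Dr. Cho 133/154 = 86.4%, Dr. Adams 221/277 = 79.8% → Dr. Cho
High-risk: Dr. Cho 547/3205 = 17.1%, Dr. Adams 178/2732 = 6.5% → Dr. Cho
Overall: Dr. Cho 680/3359 = 20.2%, Dr. Adams 399/3009 = 13.3% → Dr. Cho
Dr. Cho wins overall and in every patient risk group — no reversal.

No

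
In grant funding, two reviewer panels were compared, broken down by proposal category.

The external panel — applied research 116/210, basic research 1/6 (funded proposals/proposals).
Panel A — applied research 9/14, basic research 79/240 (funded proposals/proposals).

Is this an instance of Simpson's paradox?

Applied research: the external panel 116/210 = 55.2%, Panel A 9/14 = 64.3% → Panel A
Basic research: the external panel 1/6 = 16.7%, Panel A 79/240 = 32.9% → Panel A
Overall: the external panel 117/216 = 54.2%, Panel A 88/254 = 34.6% → the external panel
Panel A wins each proposal group but the external panel wins overall — the comparison reverses. Panel A's proposals skew toward basic research, which has a lower base rate.

Yes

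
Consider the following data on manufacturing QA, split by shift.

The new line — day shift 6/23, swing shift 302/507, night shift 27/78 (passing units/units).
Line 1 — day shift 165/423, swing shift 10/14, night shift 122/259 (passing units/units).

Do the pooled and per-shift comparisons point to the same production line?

Day shift: the new line 6/23 = 26.1%, Line 1 165/423 = 39.0% → Line 1
Swing shift: the new line 302/507 = 59.6%, Line 1 10/14 = 71.4% → Line 1
Night shift: the new line 27/78 = 34.6%, Line 1 122/259 = 47.1% → Line 1
Overall: the new line 335/608 = 55.1%, Line 1 297/696 = 42.7% → the new line
Line 1 wins each shift group but the new line wins overall — the comparison reverses. Line 1's units skew toward day shift, which has a lower base rate.

No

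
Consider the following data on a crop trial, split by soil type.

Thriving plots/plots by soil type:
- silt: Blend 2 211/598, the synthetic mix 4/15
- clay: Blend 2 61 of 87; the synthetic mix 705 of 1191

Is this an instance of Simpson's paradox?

Silt: Blend 2 211/598 = 35.3%, the synthetic mix 4/15 = 26.7% → Blend 2
Clay: Blend 2 61/87 = 70.1%, the synthetic mix 705/1191 = 59.2% → Blend 2
Overall: Blend 2 272/685 = 39.7%, the synthetic mix 709/1206 = 58.8% → the synthetic mix
Blend 2 wins each soil group but the synthetic mix wins overall — the comparison reverses. Blend 2's plots skew toward silt, which has a lower base rate.

Yes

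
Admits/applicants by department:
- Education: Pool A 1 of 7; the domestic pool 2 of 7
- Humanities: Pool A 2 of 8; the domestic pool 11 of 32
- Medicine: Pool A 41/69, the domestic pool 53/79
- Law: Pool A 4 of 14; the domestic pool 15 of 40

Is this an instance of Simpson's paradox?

No

Education: Pool A 1/7 = 14.3%, the domestic pool 2/7 = 28.6% → the domestic pool
Humanities: Pool A 2/8 = 25.0%, the domestic pool 11/32 = 34.4% → the domestic pool
Medicine: Pool A 41/69 = 59.4%, the domestic pool 53/79 = 67.1% → the domestic pool
Law: Pool A 4/14 = 28.6%, the domestic pool 15/40 = 37.5% → the domestic pool
Overall: Pool A 48/98 = 49.0%, the domestic pool 81/158 = 51.3% → the domestic pool
The domestic pool wins overall and in every department group — no reversal.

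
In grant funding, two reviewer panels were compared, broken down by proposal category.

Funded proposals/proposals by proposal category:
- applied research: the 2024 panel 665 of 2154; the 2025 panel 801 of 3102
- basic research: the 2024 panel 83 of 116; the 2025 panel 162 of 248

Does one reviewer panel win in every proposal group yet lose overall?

No

Applied research: the 2024 panel 665/2154 = 30.9%, the 2025 panel 801/3102 = 25.8% → the 2024 panel
Basic research: the 2024 panel 83/116 = 71.6%, the 2025 panel 162/248 = 65.3% → the 2024 panel
Overall: the 2024 panel 748/2270 = 33.0%, the 2025 panel 963/3350 = 28.7% → the 2024 panel
The 2024 panel wins overall and in every proposal group — no reversal.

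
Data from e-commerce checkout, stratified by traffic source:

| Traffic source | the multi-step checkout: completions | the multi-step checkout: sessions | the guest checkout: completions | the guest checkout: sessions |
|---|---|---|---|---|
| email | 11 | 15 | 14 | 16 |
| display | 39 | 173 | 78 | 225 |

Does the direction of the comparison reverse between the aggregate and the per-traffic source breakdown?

Email: the multi-step checkout 11/15 = 73.3%, the guest checkout 14/16 = 87.5% → the guest checkout
Display: the multi-step checkout 39/173 = 22.5%, the guest checkout 78/225 = 34.7% → the guest checkout
Overall: the multi-step checkout 50/188 = 26.6%, the guest checkout 92/241 = 38.2% → the guest checkout
The guest checkout wins overall and in every traffic group — no reversal.

No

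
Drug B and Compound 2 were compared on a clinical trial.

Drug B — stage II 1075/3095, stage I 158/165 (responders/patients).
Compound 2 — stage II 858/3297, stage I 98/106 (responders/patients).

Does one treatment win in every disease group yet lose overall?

No

Stage II: Drug B 1075/3095 = 34.7%, Compound 2 858/3297 = 26.0% → Drug B
Stage I: Drug B 158/165 = 95.8%, Compound 2 98/106 = 92.5% → Drug B
Overall: Drug B 1233/3260 = 37.8%, Compound 2 956/3403 = 28.1% → Drug B
Drug B wins overall and in every disease group — no reversal.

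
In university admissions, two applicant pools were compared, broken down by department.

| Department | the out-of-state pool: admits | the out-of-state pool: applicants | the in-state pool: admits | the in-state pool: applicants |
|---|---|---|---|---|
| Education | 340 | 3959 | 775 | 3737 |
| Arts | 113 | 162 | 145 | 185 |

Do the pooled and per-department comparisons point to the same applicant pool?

Yes

Education: the out-of-state pool 340/3959 = 8.6%, the in-state pool 775/3737 = 20.7% → the in-state pool
Arts: the out-of-state pool 113/162 = 69.8%, the in-state pool 145/185 = 78.4% → the in-state pool
Overall: the out-of-state pool 453/4121 = 11.0%, the in-state pool 920/3922 = 23.5% → the in-state pool
The in-state pool wins overall and in every department group — no reversal.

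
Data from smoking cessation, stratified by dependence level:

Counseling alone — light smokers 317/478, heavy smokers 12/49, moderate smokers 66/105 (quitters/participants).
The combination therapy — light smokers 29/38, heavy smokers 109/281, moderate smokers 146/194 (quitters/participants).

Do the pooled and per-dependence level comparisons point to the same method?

No

Light smokers: counseling alone 317/478 = 66.3%, the combination therapy 29/38 = 76.3% → the combination therapy
Heavy smokers: counseling alone 12/49 = 24.5%, the combination therapy 109/281 = 38.8% → the combination therapy
Moderate smokers: counseling alone 66/105 = 62.9%, the combination therapy 146/194 = 75.3% → the combination therapy
Overall: counseling alone 395/632 = 62.5%, the combination therapy 284/513 = 55.4% → counseling alone
The combination therapy wins each dependence group but counseling alone wins overall — the comparison reverses. The combination therapy's participants skew toward heavy smokers, which has a lower base rate.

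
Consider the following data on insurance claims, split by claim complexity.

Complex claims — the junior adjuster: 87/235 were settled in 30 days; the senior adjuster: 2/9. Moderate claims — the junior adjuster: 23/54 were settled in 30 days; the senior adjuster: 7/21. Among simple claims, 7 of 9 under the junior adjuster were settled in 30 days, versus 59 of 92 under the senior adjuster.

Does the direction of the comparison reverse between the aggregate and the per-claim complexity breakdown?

Complex: the junior adjuster 87/235 = 37.0%, the senior adjuster 2/9 = 22.2% → the junior adjuster
Moderate: the junior adjuster 23/54 = 42.6%, the senior adjuster 7/21 = 33.3% → the junior adjuster
Simple: the junior adjuster 7/9 = 77.8%, the senior adjuster 59/92 = 64.1% → the junior adjuster
Overall: the junior adjuster 117/298 = 39.3%, the senior adjuster 68/122 = 55.7% → the senior adjuster
The junior adjuster wins each claim group but the senior adjuster wins overall — the comparison reverses. The junior adjuster's claims skew toward complex, which has a lower base rate.

Yes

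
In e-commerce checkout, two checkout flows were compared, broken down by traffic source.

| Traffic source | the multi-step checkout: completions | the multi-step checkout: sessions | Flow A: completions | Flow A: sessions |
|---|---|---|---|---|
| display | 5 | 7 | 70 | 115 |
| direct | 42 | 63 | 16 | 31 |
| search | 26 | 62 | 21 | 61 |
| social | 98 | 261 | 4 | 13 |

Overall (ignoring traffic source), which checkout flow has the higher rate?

Flow A

Display: the multi-step checkout 5/7 = 71.4%, Flow A 70/115 = 60.9% → the multi-step checkout
Direct: the multi-step checkout 42/63 = 66.7%, Flow A 16/31 = 51.6% → the multi-step checkout
Search: the multi-step checkout 26/62 = 41.9%, Flow A 21/61 = 34.4% → the multi-step checkout
Social: the multi-step checkout 98/261 = 37.5%, Flow A 4/13 = 30.8% → the multi-step checkout
Overall: the multi-step checkout 171/393 = 43.5%, Flow A 111/220 = 50.5% → Flow A
(The multi-step checkout wins every traffic group but Flow A wins overall — the multi-step checkout's sessions skew toward the low-rate social group.)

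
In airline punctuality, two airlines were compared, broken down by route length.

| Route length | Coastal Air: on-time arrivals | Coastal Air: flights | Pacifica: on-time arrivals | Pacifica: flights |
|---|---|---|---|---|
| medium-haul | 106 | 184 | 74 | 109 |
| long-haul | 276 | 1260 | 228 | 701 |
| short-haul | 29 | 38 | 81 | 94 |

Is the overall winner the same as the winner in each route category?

Yes

Medium-haul: Coastal Air 106/184 = 57.6%, Pacifica 74/109 = 67.9% → Pacifica
Long-haul: Coastal Air 276/1260 = 21.9%, Pacifica 228/701 = 32.5% → Pacifica
Short-haul: Coastal Air 29/38 = 76.3%, Pacifica 81/94 = 86.2% → Pacifica
Overall: Coastal Air 411/1482 = 27.7%, Pacifica 383/904 = 42.4% → Pacifica
Pacifica wins overall and in every route group — no reversal.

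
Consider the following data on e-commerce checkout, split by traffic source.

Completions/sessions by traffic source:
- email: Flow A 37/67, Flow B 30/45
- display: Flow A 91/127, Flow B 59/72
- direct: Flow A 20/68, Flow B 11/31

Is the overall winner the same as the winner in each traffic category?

Yes

Email: Flow A 37/67 = 55.2%, Flow B 30/45 = 66.7% → Flow B
Display: Flow A 91/127 = 71.7%, Flow B 59/72 = 81.9% → Flow B
Direct: Flow A 20/68 = 29.4%, Flow B 11/31 = 35.5% → Flow B
Overall: Flow A 148/262 = 56.5%, Flow B 100/148 = 67.6% → Flow B
Flow B wins overall and in every traffic group — no reversal.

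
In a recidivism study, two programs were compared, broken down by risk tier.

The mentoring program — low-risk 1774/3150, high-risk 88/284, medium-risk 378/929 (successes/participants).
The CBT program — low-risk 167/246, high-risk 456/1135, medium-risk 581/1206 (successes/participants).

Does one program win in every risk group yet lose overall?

Yes

Low-risk: the mentoring program 1774/3150 = 56.3%, the CBT program 167/246 = 67.9% → the CBT program
High-risk: the mentoring program 88/284 = 31.0%, the CBT program 456/1135 = 40.2% → the CBT program
Medium-risk: the mentoring program 378/929 = 40.7%, the CBT program 581/1206 = 48.2% → the CBT program
Overall: the mentoring program 2240/4363 = 51.3%, the CBT program 1204/2587 = 46.5% → the mentoring program
The CBT program wins each risk group but the mentoring program wins overall — the comparison reverses. The CBT program's participants skew toward high-risk, which has a lower base rate.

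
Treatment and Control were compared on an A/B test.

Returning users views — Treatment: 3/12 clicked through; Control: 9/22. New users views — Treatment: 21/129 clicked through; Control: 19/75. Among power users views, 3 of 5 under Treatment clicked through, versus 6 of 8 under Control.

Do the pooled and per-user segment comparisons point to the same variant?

Returning users: Treatment 3/12 = 25.0%, Control 9/22 = 40.9% → Control
New users: Treatment 21/129 = 16.3%, Control 19/75 = 25.3% → Control
Power users: Treatment 3/5 = 60.0%, Control 6/8 = 75.0% → Control
Overall: Treatment 27/146 = 18.5%, Control 34/105 = 32.4% → Control
Control wins overall and in every user group — no reversal.

Yes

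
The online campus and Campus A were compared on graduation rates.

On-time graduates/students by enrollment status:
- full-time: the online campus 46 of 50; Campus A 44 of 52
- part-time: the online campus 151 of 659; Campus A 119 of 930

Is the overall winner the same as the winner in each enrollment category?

Full-time: the online campus 46/50 = 92.0%, Campus A 44/52 = 84.6% → the online campus
Part-time: the online campus 151/659 = 22.9%, Campus A 119/930 = 12.8% → the online campus
Overall: the online campus 197/709 = 27.8%, Campus A 163/982 = 16.6% → the online campus
The online campus wins overall and in every enrollment group — no reversal.

Yes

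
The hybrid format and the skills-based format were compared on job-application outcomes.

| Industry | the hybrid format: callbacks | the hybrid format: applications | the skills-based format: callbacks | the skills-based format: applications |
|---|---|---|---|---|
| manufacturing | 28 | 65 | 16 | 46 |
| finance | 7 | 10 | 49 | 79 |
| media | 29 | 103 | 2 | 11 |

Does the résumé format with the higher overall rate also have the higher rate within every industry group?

Manufacturing: the hybrid format 28/65 = 43.1%, the skills-based format 16/46 = 34.8% → the hybrid format
Finance: the hybrid format 7/10 = 70.0%, the skills-based format 49/79 = 62.0% → the hybrid format
Media: the hybrid format 29/103 = 28.2%, the skills-based format 2/11 = 18.2% → the hybrid format
Overall: the hybrid format 64/178 = 36.0%, the skills-based format 67/136 = 49.3% → the skills-based format
The hybrid format wins each industry group but the skills-based format wins overall — the comparison reverses. The hybrid format's applications skew toward media, which has a lower base rate.

No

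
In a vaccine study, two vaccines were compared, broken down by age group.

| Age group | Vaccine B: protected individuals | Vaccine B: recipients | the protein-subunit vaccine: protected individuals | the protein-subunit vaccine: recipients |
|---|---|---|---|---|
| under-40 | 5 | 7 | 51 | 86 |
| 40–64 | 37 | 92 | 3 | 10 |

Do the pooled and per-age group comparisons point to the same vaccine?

No

Under-40: Vaccine B 5/7 = 71.4%, the protein-subunit vaccine 51/86 = 59.3% → Vaccine B
40–64: Vaccine B 37/92 = 40.2%, the protein-subunit vaccine 3/10 = 30.0% → Vaccine B
Overall: Vaccine B 42/99 = 42.4%, the protein-subunit vaccine 54/96 = 56.2% → the protein-subunit vaccine
Vaccine B wins each age group but the protein-subunit vaccine wins overall — the comparison reverses. Vaccine B's recipients skew toward 40–64, which has a lower base rate.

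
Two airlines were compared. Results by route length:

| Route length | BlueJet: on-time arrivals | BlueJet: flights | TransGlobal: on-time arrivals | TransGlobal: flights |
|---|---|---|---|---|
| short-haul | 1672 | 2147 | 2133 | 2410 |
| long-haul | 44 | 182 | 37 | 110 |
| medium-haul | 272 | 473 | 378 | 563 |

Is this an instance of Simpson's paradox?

Short-haul: BlueJet 1672/2147 = 77.9%, TransGlobal 2133/2410 = 88.5% → TransGlobal
Long-haul: BlueJet 44/182 = 24.2%, TransGlobal 37/110 = 33.6% → TransGlobal
Medium-haul: BlueJet 272/473 = 57.5%, TransGlobal 378/563 = 67.1% → TransGlobal
Overall: BlueJet 1988/2802 = 70.9%, TransGlobal 2548/3083 = 82.6% → TransGlobal
TransGlobal wins overall and in every route group — no reversal.

No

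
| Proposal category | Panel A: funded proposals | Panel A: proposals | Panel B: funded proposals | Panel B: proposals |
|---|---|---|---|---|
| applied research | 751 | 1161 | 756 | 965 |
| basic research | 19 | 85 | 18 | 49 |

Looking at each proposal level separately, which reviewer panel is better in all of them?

Panel B

Applied research: Panel A 751/1161 = 64.7%, Panel B 756/965 = 78.3% → Panel B
Basic research: Panel A 19/85 = 22.4%, Panel B 18/49 = 36.7% → Panel B
Panel B has the higher rate in both groups.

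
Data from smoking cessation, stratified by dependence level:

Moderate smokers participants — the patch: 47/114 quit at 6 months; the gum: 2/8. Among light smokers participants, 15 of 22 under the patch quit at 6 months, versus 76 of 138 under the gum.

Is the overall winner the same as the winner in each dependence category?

No

Moderate smokers: the patch 47/114 = 41.2%, the gum 2/8 = 25.0% → the patch
Light smokers: the patch 15/22 = 68.2%, the gum 76/138 = 55.1% → the patch
Overall: the patch 62/136 = 45.6%, the gum 78/146 = 53.4% → the gum
The patch wins each dependence group but the gum wins overall — the comparison reverses. The patch's participants skew toward moderate smokers, which has a lower base rate.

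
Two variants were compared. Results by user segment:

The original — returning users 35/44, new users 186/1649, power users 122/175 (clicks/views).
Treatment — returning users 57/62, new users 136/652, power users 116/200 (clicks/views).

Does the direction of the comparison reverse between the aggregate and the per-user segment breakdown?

Returning users: the original 35/44 = 79.5%, Treatment 57/62 = 91.9% → Treatment
New users: the original 186/1649 = 11.3%, Treatment 136/652 = 20.9% → Treatment
Power users: the original 122/175 = 69.7%, Treatment 116/200 = 58.0% → the original
Overall: the original 343/1868 = 18.4%, Treatment 309/914 = 33.8% → Treatment
Neither sweeps: the original wins 1 of 3 groups, Treatment wins 2. Treatment wins overall but not every group — no Simpson reversal.

No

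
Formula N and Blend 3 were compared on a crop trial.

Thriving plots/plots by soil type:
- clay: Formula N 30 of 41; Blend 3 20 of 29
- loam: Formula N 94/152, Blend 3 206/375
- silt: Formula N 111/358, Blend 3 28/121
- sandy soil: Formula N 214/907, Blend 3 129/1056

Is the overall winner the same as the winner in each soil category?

Clay: Formula N 30/41 = 73.2%, Blend 3 20/29 = 69.0% → Formula N
Loam: Formula N 94/152 = 61.8%, Blend 3 206/375 = 54.9% → Formula N
Silt: Formula N 111/358 = 31.0%, Blend 3 28/121 = 23.1% → Formula N
Sandy soil: Formula N 214/907 = 23.6%, Blend 3 129/1056 = 12.2% → Formula N
Overall: Formula N 449/1458 = 30.8%, Blend 3 383/1581 = 24.2% → Formula N
Formula N wins overall and in every soil group — no reversal.

Yes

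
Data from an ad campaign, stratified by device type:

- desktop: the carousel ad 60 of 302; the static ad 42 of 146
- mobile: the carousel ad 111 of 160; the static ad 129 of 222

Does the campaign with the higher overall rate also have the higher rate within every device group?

Desktop: the carousel ad 60/302 = 19.9%, the static ad 42/146 = 28.8% → the static ad
Mobile: the carousel ad 111/160 = 69.4%, the static ad 129/222 = 58.1% → the carousel ad
Overall: the carousel ad 171/462 = 37.0%, the static ad 171/368 = 46.5% → the static ad
Neither sweeps: the carousel ad wins 1 of 2 groups, the static ad wins 1. The static ad wins overall but not every group — no Simpson reversal.

No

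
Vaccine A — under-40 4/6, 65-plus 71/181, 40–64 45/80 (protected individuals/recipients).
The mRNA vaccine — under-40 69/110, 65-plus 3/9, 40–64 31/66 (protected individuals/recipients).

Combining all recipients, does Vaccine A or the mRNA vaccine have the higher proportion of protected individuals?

the mRNA vaccine

Under-40: Vaccine A 4/6 = 66.7%, the mRNA vaccine 69/110 = 62.7% → Vaccine A
65-plus: Vaccine A 71/181 = 39.2%, the mRNA vaccine 3/9 = 33.3% → Vaccine A
40–64: Vaccine A 45/80 = 56.2%, the mRNA vaccine 31/66 = 47.0% → Vaccine A
Overall: Vaccine A 120/267 = 44.9%, the mRNA vaccine 103/185 = 55.7% → the mRNA vaccine
(Vaccine A wins every age group but the mRNA vaccine wins overall — Vaccine A's recipients skew toward the low-rate 65-plus group.)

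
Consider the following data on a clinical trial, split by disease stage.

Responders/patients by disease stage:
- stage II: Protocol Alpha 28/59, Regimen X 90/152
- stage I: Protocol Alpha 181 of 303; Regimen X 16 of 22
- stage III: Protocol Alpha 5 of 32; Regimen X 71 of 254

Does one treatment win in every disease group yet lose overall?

Stage II: Protocol Alpha 28/59 = 47.5%, Regimen X 90/152 = 59.2% → Regimen X
Stage I: Protocol Alpha 181/303 = 59.7%, Regimen X 16/22 = 72.7% → Regimen X
Stage III: Protocol Alpha 5/32 = 15.6%, Regimen X 71/254 = 28.0% → Regimen X
Overall: Protocol Alpha 214/394 = 54.3%, Regimen X 177/428 = 41.4% → Protocol Alpha
Regimen X wins each disease group but Protocol Alpha wins overall — the comparison reverses. Regimen X's patients skew toward stage III, which has a lower base rate.

Yes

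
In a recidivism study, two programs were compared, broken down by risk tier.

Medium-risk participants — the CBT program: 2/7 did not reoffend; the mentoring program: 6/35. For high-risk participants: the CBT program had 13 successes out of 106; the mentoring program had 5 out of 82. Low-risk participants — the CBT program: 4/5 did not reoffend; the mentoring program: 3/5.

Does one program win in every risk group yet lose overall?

Medium-risk: the CBT program 2/7 = 28.6%, the mentoring program 6/35 = 17.1% → the CBT program
High-risk: the CBT program 13/106 = 12.3%, the mentoring program 5/82 = 6.1% → the CBT program
Low-risk: the CBT program 4/5 = 80.0%, the mentoring program 3/5 = 60.0% → the CBT program
Overall: the CBT program 19/118 = 16.1%, the mentoring program 14/122 = 11.5% → the CBT program
The CBT program wins overall and in every risk group — no reversal.

No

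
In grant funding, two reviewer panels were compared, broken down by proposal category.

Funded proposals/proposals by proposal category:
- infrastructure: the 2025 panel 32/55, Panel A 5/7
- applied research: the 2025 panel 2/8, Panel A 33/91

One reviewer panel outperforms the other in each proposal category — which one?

Panel A

Infrastructure: the 2025 panel 32/55 = 58.2%, Panel A 5/7 = 71.4% → Panel A
Applied research: the 2025 panel 2/8 = 25.0%, Panel A 33/91 = 36.3% → Panel A
Panel A has the higher rate in both groups.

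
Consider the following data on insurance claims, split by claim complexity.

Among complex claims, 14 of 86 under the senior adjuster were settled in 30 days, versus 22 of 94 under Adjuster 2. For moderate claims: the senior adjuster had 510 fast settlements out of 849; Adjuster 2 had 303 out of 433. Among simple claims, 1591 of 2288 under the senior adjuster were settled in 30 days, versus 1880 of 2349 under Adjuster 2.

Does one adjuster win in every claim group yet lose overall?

No

Complex: the senior adjuster 14/86 = 16.3%, Adjuster 2 22/94 = 23.4% → Adjuster 2
Moderate: the senior adjuster 510/849 = 60.1%, Adjuster 2 303/433 = 70.0% → Adjuster 2
Simple: the senior adjuster 1591/2288 = 69.5%, Adjuster 2 1880/2349 = 80.0% → Adjuster 2
Overall: the senior adjuster 2115/3223 = 65.6%, Adjuster 2 2205/2876 = 76.7% → Adjuster 2
Adjuster 2 wins overall and in every claim group — no reversal.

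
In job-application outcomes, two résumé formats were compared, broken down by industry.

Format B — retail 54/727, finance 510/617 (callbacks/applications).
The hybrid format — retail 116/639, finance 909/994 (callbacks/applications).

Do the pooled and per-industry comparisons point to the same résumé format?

Yes

Retail: Format B 54/727 = 7.4%, the hybrid format 116/639 = 18.2% → the hybrid format
Finance: Format B 510/617 = 82.7%, the hybrid format 909/994 = 91.4% → the hybrid format
Overall: Format B 564/1344 = 42.0%, the hybrid format 1025/1633 = 62.8% → the hybrid format
The hybrid format wins overall and in every industry group — no reversal.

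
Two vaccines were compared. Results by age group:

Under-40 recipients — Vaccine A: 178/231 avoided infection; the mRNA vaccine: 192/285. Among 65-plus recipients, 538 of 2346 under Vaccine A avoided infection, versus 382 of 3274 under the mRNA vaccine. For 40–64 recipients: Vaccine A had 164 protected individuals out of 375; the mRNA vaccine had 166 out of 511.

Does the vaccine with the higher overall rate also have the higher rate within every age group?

Yes

Under-40: Vaccine A 178/231 = 77.1%, the mRNA vaccine 192/285 = 67.4% → Vaccine A
65-plus: Vaccine A 538/2346 = 22.9%, the mRNA vaccine 382/3274 = 11.7% → Vaccine A
40–64: Vaccine A 164/375 = 43.7%, the mRNA vaccine 166/511 = 32.5% → Vaccine A
Overall: Vaccine A 880/2952 = 29.8%, the mRNA vaccine 740/4070 = 18.2% → Vaccine A
Vaccine A wins overall and in every age group — no reversal.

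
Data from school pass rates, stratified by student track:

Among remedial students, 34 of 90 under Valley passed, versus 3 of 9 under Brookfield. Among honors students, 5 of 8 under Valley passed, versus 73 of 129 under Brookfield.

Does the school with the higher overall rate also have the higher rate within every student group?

No

Remedial: Valley 34/90 = 37.8%, Brookfield 3/9 = 33.3% → Valley
Honors: Valley 5/8 = 62.5%, Brookfield 73/129 = 56.6% → Valley
Overall: Valley 39/98 = 39.8%, Brookfield 76/138 = 55.1% → Brookfield
Valley wins each student group but Brookfield wins overall — the comparison reverses. Valley's students skew toward remedial, which has a lower base rate.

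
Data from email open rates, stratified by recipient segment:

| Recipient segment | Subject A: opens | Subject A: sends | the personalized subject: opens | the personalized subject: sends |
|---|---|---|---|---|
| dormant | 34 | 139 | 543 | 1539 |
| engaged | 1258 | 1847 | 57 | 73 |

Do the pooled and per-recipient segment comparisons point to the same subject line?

Dormant: Subject A 34/139 = 24.5%, the personalized subject 543/1539 = 35.3% → the personalized subject
Engaged: Subject A 1258/1847 = 68.1%, the personalized subject 57/73 = 78.1% → the personalized subject
Overall: Subject A 1292/1986 = 65.1%, the personalized subject 600/1612 = 37.2% → Subject A
The personalized subject wins each recipient group but Subject A wins overall — the comparison reverses. The personalized subject's sends skew toward dormant, which has a lower base rate.

No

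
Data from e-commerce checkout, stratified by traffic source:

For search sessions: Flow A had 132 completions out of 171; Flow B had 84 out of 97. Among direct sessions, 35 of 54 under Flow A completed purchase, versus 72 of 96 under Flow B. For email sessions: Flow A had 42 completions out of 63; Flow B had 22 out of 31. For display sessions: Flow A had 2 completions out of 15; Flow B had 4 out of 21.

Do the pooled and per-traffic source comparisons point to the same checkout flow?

Search: Flow A 132/171 = 77.2%, Flow B 84/97 = 86.6% → Flow B
Direct: Flow A 35/54 = 64.8%, Flow B 72/96 = 75.0% → Flow B
Email: Flow A 42/63 = 66.7%, Flow B 22/31 = 71.0% → Flow B
Display: Flow A 2/15 = 13.3%, Flow B 4/21 = 19.0% → Flow B
Overall: Flow A 211/303 = 69.6%, Flow B 182/245 = 74.3% → Flow B
Flow B wins overall and in every traffic group — no reversal.

Yes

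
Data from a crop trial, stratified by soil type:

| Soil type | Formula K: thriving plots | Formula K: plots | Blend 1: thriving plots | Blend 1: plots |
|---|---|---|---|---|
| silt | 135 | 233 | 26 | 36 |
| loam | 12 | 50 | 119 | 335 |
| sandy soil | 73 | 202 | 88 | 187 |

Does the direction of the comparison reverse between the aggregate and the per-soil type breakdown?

Silt: Formula K 135/233 = 57.9%, Blend 1 26/36 = 72.2% → Blend 1
Loam: Formula K 12/50 = 24.0%, Blend 1 119/335 = 35.5% → Blend 1
Sandy soil: Formula K 73/202 = 36.1%, Blend 1 88/187 = 47.1% → Blend 1
Overall: Formula K 220/485 = 45.4%, Blend 1 233/558 = 41.8% → Formula K
Blend 1 wins each soil group but Formula K wins overall — the comparison reverses. Blend 1's plots skew toward loam, which has a lower base rate.

Yes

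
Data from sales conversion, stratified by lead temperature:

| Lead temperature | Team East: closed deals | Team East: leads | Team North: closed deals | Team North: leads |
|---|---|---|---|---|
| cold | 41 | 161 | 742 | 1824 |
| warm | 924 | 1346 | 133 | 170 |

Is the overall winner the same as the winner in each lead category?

Cold: Team East 41/161 = 25.5%, Team North 742/1824 = 40.7% → Team North
Warm: Team East 924/1346 = 68.6%, Team North 133/170 = 78.2% → Team North
Overall: Team East 965/1507 = 64.0%, Team North 875/1994 = 43.9% → Team East
Team North wins each lead group but Team East wins overall — the comparison reverses. Team North's leads skew toward cold, which has a lower base rate.

No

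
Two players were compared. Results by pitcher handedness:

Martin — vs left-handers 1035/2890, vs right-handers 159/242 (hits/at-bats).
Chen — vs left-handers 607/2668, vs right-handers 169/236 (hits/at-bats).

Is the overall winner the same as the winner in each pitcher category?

Vs left-handers: Martin 1035/2890 = 35.8%, Chen 607/2668 = 22.8% → Martin
Vs right-handers: Martin 159/242 = 65.7%, Chen 169/236 = 71.6% → Chen
Overall: Martin 1194/3132 = 38.1%, Chen 776/2904 = 26.7% → Martin
Neither sweeps: Martin wins 1 of 2 groups, Chen wins 1. Martin wins overall but not every group — no Simpson reversal.

No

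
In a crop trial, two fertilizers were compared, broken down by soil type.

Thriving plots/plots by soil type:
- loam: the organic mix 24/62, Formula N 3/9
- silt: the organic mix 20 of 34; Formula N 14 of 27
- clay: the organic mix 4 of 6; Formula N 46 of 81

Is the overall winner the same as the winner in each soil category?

Loam: the organic mix 24/62 = 38.7%, Formula N 3/9 = 33.3% → the organic mix
Silt: the organic mix 20/34 = 58.8%, Formula N 14/27 = 51.9% → the organic mix
Clay: the organic mix 4/6 = 66.7%, Formula N 46/81 = 56.8% → the organic mix
Overall: the organic mix 48/102 = 47.1%, Formula N 63/117 = 53.8% → Formula N
The organic mix wins each soil group but Formula N wins overall — the comparison reverses. The organic mix's plots skew toward loam, which has a lower base rate.

No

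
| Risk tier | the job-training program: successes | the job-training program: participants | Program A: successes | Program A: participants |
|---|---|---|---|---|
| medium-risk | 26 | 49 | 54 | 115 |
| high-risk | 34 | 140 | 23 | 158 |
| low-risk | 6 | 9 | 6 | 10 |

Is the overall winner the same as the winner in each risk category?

Yes

Medium-risk: the job-training program 26/49 = 53.1%, Program A 54/115 = 47.0% → the job-training program
High-risk: the job-training program 34/140 = 24.3%, Program A 23/158 = 14.6% → the job-training program
Low-risk: the job-training program 6/9 = 66.7%, Program A 6/10 = 60.0% → the job-training program
Overall: the job-training program 66/198 = 33.3%, Program A 83/283 = 29.3% → the job-training program
The job-training program wins overall and in every risk group — no reversal.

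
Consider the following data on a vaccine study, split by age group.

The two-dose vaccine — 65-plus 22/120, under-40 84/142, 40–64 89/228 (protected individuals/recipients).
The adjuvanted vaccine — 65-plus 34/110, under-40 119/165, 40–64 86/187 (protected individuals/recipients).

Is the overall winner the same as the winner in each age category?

Yes

65-plus: the two-dose vaccine 22/120 = 18.3%, the adjuvanted vaccine 34/110 = 30.9% → the adjuvanted vaccine
Under-40: the two-dose vaccine 84/142 = 59.2%, the adjuvanted vaccine 119/165 = 72.1% → the adjuvanted vaccine
40–64: the two-dose vaccine 89/228 = 39.0%, the adjuvanted vaccine 86/187 = 46.0% → the adjuvanted vaccine
Overall: the two-dose vaccine 195/490 = 39.8%, the adjuvanted vaccine 239/462 = 51.7% → the adjuvanted vaccine
The adjuvanted vaccine wins overall and in every age group — no reversal.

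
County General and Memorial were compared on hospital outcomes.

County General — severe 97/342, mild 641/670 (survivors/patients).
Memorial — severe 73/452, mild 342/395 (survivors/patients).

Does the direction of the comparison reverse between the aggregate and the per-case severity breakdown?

Severe: County General 97/342 = 28.4%, Memorial 73/452 = 16.2% → County General
Mild: County General 641/670 = 95.7%, Memorial 342/395 = 86.6% → County General
Overall: County General 738/1012 = 72.9%, Memorial 415/847 = 49.0% → County General
County General wins overall and in every case group — no reversal.

No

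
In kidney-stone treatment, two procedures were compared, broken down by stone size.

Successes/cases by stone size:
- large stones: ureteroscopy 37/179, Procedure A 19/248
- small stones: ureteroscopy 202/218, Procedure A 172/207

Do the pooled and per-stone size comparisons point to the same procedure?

Yes

Large stones: ureteroscopy 37/179 = 20.7%, Procedure A 19/248 = 7.7% → ureteroscopy
Small stones: ureteroscopy 202/218 = 92.7%, Procedure A 172/207 = 83.1% → ureteroscopy
Overall: ureteroscopy 239/397 = 60.2%, Procedure A 191/455 = 42.0% → ureteroscopy
Ureteroscopy wins overall and in every stone group — no reversal.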